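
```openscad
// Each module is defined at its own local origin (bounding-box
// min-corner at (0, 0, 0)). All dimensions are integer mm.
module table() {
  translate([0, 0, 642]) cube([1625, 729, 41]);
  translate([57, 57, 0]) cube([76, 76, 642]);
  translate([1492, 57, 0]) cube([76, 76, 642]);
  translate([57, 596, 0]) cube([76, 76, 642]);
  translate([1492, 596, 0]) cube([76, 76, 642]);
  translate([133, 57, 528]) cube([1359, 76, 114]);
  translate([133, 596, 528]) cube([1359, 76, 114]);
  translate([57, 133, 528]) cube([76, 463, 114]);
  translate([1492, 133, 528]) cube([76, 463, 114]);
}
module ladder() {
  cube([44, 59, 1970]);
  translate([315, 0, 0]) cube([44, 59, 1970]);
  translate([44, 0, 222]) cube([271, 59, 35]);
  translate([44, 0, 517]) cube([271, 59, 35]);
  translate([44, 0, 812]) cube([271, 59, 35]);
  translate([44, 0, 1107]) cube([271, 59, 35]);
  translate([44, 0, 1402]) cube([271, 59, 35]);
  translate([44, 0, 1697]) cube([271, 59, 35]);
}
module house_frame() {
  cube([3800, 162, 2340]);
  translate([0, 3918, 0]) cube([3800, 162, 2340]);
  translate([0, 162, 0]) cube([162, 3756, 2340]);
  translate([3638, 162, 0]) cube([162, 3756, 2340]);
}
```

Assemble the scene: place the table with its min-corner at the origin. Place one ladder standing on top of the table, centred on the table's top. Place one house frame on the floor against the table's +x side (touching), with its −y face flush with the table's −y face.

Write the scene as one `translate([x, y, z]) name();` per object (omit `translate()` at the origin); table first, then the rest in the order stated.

table();
translate([633, 335, 683]) ladder();
translate([1625, 0, 0]) house_frame();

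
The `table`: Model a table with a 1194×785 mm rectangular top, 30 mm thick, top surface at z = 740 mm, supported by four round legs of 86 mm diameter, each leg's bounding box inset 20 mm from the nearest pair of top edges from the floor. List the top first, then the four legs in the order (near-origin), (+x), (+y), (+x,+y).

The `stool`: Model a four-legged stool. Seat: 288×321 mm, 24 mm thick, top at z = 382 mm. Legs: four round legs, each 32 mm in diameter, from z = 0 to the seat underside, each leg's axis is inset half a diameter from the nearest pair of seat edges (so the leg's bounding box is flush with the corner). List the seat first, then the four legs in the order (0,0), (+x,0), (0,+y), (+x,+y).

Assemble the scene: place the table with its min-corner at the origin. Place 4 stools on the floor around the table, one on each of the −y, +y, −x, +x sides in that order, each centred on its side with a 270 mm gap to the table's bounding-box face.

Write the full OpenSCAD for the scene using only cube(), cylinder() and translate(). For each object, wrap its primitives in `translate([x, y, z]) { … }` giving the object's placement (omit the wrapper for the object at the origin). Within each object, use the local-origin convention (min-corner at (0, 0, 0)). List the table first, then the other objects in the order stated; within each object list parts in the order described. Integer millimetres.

translate([0, 0, 710]) cube([1194, 785, 30]);
translate([63, 63, 0]) cylinder(h = 710, r = 43);
translate([1131, 63, 0]) cylinder(h = 710, r = 43);
translate([63, 722, 0]) cylinder(h = 710, r = 43);
translate([1131, 722, 0]) cylinder(h = 710, r = 43);
translate([453, -591, 0]) {
  translate([0, 0, 358]) cube([288, 321, 24]);
  translate([16, 16, 0]) cylinder(h = 358, r = 16);
  translate([272, 16, 0]) cylinder(h = 358, r = 16);
  translate([16, 305, 0]) cylinder(h = 358, r = 16);
  translate([272, 305, 0]) cylinder(h = 358, r = 16);
}
translate([453, 1055, 0]) {
  translate([0, 0, 358]) cube([288, 321, 24]);
  translate([16, 16, 0]) cylinder(h = 358, r = 16);
  translate([272, 16, 0]) cylinder(h = 358, r = 16);
  translate([16, 305, 0]) cylinder(h = 358, r = 16);
  translate([272, 305, 0]) cylinder(h = 358, r = 16);
}
translate([-558, 232, 0]) {
  translate([0, 0, 358]) cube([288, 321, 24]);
  translate([16, 16, 0]) cylinder(h = 358, r = 16);
  translate([272, 16, 0]) cylinder(h = 358, r = 16);
  translate([16, 305, 0]) cylinder(h = 358, r = 16);
  translate([272, 305, 0]) cylinder(h = 358, r = 16);
}
translate([1464, 232, 0]) {
  translate([0, 0, 358]) cube([288, 321, 24]);
  translate([16, 16, 0]) cylinder(h = 358, r = 16);
  translate([272, 16, 0]) cylinder(h = 358, r = 16);
  translate([16, 305, 0]) cylinder(h = 358, r = 16);
  translate([272, 305, 0]) cylinder(h = 358, r = 16);
}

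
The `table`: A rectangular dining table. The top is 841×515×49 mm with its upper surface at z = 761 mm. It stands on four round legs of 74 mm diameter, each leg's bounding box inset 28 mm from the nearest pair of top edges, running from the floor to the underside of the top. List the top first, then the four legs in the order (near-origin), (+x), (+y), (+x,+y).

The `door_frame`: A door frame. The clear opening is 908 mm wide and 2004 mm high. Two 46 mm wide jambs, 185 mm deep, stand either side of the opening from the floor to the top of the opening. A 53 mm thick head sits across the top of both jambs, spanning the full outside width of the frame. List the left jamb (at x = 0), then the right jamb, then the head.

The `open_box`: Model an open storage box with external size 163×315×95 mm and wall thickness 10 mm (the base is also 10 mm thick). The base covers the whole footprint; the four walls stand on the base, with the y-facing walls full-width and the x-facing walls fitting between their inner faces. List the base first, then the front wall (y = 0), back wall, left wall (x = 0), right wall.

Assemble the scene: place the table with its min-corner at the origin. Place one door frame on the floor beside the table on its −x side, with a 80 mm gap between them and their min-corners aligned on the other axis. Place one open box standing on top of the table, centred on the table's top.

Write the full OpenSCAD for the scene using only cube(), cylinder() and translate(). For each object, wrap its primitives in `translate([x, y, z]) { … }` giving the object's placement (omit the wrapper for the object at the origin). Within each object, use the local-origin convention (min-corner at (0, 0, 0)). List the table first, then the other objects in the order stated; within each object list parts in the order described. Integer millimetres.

translate([0, 0, 712]) cube([841, 515, 49]);
translate([65, 65, 0]) cylinder(h = 712, r = 37);
translate([776, 65, 0]) cylinder(h = 712, r = 37);
translate([65, 450, 0]) cylinder(h = 712, r = 37);
translate([776, 450, 0]) cylinder(h = 712, r = 37);
translate([-1080, 0, 0]) {
  cube([46, 185, 2004]);
  translate([954, 0, 0]) cube([46, 185, 2004]);
  translate([0, 0, 2004]) cube([1000, 185, 53]);
}
translate([339, 100, 761]) {
  cube([163, 315, 10]);
  translate([0, 0, 10]) cube([163, 10, 85]);
  translate([0, 305, 10]) cube([163, 10, 85]);
  translate([0, 10, 10]) cube([10, 295, 85]);
  translate([153, 10, 10]) cube([10, 295, 85]);
}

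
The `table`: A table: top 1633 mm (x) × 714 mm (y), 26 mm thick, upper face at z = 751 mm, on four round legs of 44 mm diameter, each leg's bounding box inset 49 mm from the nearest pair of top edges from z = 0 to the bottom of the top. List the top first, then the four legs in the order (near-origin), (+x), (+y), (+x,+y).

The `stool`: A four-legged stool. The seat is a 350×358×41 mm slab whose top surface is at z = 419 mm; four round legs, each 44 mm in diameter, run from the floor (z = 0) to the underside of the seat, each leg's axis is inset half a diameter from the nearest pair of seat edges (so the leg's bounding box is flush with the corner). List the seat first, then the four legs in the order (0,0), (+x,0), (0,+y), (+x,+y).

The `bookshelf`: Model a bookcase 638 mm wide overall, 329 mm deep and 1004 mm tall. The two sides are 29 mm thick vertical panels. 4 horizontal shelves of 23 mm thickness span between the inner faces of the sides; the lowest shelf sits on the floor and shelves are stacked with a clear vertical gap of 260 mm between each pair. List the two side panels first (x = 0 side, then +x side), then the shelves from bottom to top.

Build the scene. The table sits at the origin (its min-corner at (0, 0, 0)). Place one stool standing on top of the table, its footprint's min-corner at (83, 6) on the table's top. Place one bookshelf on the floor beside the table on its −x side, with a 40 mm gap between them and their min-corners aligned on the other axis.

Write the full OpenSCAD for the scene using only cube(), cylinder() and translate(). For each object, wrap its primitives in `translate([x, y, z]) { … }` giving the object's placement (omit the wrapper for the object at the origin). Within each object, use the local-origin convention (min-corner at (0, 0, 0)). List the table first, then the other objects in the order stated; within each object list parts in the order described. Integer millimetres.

translate([0, 0, 725]) cube([1633, 714, 26]);
translate([71, 71, 0]) cylinder(h = 725, r = 22);
translate([1562, 71, 0]) cylinder(h = 725, r = 22);
translate([71, 643, 0]) cylinder(h = 725, r = 22);
translate([1562, 643, 0]) cylinder(h = 725, r = 22);
translate([83, 6, 751]) {
  translate([0, 0, 378]) cube([350, 358, 41]);
  translate([22, 22, 0]) cylinder(h = 378, r = 22);
  translate([328, 22, 0]) cylinder(h = 378, r = 22);
  translate([22, 336, 0]) cylinder(h = 378, r = 22);
  translate([328, 336, 0]) cylinder(h = 378, r = 22);
}
translate([-678, 0, 0]) {
  cube([29, 329, 1004]);
  translate([609, 0, 0]) cube([29, 329, 1004]);
  translate([29, 0, 0]) cube([580, 329, 23]);
  translate([29, 0, 283]) cube([580, 329, 23]);
  translate([29, 0, 566]) cube([580, 329, 23]);
  translate([29, 0, 849]) cube([580, 329, 23]);
}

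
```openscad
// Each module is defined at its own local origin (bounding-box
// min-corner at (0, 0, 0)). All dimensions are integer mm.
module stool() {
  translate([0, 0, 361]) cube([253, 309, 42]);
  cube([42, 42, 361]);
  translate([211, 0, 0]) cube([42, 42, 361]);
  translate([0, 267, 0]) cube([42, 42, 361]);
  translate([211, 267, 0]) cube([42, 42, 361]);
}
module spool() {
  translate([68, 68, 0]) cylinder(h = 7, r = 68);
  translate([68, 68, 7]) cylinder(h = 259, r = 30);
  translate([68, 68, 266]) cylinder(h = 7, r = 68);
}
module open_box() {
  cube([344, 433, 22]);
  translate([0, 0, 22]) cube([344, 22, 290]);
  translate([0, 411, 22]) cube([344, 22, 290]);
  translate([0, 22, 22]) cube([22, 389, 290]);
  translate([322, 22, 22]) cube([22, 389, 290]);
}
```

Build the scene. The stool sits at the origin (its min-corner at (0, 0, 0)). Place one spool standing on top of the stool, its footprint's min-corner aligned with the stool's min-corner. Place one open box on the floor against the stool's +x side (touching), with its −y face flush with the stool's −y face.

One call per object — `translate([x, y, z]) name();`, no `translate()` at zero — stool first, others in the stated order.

stool();
translate([0, 0, 403]) spool();
translate([253, 0, 0]) open_box();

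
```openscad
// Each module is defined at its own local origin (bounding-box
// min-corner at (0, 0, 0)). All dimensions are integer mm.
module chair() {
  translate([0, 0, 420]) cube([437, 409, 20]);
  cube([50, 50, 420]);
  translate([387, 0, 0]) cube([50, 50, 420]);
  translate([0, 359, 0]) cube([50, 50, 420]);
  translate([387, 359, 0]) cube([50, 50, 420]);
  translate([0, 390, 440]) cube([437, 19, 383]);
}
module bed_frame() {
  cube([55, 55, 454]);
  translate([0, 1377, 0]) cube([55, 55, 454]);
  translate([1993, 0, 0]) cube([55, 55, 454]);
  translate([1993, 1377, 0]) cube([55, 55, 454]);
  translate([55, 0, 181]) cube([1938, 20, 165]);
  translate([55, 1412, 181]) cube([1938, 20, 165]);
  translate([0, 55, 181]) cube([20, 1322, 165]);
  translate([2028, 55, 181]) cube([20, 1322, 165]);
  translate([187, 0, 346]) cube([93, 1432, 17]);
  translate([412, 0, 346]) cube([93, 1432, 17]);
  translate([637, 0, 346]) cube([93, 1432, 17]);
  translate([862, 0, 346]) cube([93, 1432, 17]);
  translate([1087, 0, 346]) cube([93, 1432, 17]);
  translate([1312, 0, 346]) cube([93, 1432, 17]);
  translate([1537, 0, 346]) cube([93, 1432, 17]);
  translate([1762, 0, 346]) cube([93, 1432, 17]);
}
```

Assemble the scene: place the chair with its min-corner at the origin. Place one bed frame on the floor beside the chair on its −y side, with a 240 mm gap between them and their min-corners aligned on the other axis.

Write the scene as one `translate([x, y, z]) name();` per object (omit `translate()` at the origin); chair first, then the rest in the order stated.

chair();
translate([0, -1672, 0]) bed_frame();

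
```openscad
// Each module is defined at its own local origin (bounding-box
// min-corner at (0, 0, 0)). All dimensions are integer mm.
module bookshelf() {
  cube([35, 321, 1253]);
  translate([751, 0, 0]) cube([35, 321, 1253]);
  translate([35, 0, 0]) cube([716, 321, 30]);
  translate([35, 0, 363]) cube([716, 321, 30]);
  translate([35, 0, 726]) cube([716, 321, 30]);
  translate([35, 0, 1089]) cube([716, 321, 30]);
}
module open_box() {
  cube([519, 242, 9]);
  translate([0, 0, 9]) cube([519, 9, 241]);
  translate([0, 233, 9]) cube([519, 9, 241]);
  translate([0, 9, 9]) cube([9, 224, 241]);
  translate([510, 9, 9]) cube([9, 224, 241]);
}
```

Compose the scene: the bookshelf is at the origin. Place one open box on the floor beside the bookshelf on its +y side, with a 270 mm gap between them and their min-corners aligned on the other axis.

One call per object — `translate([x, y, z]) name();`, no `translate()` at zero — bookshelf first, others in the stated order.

bookshelf();
translate([0, 591, 0]) open_box();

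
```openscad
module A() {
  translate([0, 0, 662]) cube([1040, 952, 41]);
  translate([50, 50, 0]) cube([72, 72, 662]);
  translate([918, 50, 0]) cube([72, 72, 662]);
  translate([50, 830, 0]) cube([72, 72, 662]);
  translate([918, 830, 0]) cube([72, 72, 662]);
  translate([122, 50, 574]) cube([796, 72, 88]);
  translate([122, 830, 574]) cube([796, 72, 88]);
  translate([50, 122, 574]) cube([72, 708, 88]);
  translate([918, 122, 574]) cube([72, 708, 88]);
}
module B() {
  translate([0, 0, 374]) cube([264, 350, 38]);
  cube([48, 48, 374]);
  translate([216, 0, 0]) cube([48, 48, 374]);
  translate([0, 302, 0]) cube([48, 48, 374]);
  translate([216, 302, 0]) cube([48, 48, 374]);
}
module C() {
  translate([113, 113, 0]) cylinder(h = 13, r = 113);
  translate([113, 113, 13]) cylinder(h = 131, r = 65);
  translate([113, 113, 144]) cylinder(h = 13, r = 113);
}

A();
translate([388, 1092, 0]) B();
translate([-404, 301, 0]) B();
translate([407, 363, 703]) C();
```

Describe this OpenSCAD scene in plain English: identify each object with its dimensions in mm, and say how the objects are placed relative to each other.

A is a table with a 1040×952 mm rectangular top, 41 mm thick, top surface at z = 703 mm, supported by four 72×72 mm square legs, each inset 50 mm from the nearest pair of top edges, running from the floor. Four apron rails, 72 mm thick and 88 mm tall, run between adjacent legs with their top edges flush with the underside of the top and their outer faces flush with the legs' outer faces.

B is a simple wooden stool: a rectangular seat 264 mm (x) by 350 mm (y), 38 mm thick, top face at z = 412 mm, on four square legs, each 48×48 mm in cross-section. The legs rest on z = 0, each flush with a corner of the seat.

C is a spool: two coaxial disc flanges of radius 113 mm and thickness 13 mm, joined by a core cylinder of radius 65 mm and height 131 mm. The lower flange rests on z = 0 and the three cylinders share a vertical axis.

Two stools sit around the table at the +y, −x sides. The spool is on top of the table, centred.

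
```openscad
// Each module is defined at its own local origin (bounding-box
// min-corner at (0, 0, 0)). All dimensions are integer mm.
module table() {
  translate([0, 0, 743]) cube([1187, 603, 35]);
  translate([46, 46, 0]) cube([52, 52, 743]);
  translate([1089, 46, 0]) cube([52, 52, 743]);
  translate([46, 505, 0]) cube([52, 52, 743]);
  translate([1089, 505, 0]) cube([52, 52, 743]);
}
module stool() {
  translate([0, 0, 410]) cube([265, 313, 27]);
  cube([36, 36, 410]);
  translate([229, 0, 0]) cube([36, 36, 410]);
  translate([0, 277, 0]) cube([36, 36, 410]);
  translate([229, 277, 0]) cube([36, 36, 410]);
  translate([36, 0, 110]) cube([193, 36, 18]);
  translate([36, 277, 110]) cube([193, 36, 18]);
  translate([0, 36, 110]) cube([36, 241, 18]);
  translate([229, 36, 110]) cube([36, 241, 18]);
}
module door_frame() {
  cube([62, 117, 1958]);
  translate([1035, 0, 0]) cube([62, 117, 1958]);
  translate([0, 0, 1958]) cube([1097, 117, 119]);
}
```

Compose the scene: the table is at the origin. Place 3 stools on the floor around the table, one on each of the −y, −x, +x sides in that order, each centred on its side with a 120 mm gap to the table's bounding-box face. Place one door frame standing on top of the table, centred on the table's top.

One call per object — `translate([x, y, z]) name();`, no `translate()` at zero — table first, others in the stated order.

table();
translate([461, -433, 0]) stool();
translate([-385, 145, 0]) stool();
translate([1307, 145, 0]) stool();
translate([45, 243, 778]) door_frame();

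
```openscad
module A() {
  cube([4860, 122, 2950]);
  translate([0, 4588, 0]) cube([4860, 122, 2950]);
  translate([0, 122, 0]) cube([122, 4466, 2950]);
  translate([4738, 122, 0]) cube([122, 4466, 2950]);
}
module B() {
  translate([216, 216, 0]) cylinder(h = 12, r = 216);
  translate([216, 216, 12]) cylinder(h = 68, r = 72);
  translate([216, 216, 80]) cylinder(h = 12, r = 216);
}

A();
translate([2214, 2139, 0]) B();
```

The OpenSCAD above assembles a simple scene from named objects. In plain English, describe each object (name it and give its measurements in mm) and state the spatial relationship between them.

A is the wall frame of a small rectangular building: four walls, each 2950 mm tall and 122 mm thick, enclosing a footprint 4860 mm (x) by 4710 mm (y) outside-to-outside, with no floor or roof. The front and back walls (the −y and +y sides) span the full width; the two side walls fit between them.

B is a spool: two coaxial disc flanges of radius 216 mm and thickness 12 mm, joined by a core cylinder of radius 72 mm and height 68 mm. The lower flange rests on z = 0 and the three cylinders share a vertical axis.

The spool sits inside the house frame, centred.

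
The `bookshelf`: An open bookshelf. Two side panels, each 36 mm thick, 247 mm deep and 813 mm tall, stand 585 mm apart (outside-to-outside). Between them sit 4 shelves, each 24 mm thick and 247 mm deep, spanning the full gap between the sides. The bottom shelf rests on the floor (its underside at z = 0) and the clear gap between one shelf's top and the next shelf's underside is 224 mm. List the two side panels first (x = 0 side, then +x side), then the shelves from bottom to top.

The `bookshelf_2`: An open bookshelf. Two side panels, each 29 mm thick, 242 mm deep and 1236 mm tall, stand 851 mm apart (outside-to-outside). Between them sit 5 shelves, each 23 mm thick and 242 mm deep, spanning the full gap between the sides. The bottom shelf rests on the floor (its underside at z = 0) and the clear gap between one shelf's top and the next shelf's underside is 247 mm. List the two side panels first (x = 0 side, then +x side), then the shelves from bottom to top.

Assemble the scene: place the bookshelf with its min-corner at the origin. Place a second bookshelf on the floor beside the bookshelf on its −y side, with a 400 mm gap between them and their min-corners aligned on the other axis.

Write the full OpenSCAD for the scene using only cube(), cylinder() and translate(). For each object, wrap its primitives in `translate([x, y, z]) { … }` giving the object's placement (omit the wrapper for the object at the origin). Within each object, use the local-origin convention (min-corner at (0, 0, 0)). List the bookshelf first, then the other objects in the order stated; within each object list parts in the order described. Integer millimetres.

cube([36, 247, 813]);
translate([549, 0, 0]) cube([36, 247, 813]);
translate([36, 0, 0]) cube([513, 247, 24]);
translate([36, 0, 248]) cube([513, 247, 24]);
translate([36, 0, 496]) cube([513, 247, 24]);
translate([36, 0, 744]) cube([513, 247, 24]);
translate([0, -642, 0]) {
  cube([29, 242, 1236]);
  translate([822, 0, 0]) cube([29, 242, 1236]);
  translate([29, 0, 0]) cube([793, 242, 23]);
  translate([29, 0, 270]) cube([793, 242, 23]);
  translate([29, 0, 540]) cube([793, 242, 23]);
  translate([29, 0, 810]) cube([793, 242, 23]);
  translate([29, 0, 1080]) cube([793, 242, 23]);
}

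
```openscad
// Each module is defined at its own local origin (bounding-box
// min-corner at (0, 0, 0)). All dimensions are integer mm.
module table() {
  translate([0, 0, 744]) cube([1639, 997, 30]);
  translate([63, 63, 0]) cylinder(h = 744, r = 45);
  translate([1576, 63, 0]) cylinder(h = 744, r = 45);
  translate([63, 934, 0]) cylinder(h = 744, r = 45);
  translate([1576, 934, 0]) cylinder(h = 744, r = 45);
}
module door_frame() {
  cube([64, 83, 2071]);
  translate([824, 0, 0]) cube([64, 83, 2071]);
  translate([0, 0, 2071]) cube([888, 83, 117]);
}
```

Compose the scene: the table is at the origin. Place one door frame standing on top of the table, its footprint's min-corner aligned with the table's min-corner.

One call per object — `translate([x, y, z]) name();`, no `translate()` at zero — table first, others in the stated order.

table();
translate([0, 0, 774]) door_frame();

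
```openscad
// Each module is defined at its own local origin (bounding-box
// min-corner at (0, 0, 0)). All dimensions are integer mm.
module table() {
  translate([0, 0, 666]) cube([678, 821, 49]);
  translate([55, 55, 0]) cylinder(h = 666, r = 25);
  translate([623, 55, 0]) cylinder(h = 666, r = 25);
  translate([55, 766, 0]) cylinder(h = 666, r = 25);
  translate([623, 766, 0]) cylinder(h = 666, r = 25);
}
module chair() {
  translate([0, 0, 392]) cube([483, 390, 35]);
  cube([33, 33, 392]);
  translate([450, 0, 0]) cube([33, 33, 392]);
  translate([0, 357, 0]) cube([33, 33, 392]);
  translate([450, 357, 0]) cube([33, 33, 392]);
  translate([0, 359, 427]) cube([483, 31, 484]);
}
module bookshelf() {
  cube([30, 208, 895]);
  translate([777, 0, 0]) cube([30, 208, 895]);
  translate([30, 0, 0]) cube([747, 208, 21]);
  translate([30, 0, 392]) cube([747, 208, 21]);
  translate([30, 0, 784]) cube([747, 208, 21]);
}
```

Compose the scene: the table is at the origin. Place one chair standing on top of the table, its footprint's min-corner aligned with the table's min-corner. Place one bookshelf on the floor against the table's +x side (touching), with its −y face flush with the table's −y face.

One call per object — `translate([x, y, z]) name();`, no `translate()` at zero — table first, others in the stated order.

table();
translate([0, 0, 715]) chair();
translate([678, 0, 0]) bookshelf();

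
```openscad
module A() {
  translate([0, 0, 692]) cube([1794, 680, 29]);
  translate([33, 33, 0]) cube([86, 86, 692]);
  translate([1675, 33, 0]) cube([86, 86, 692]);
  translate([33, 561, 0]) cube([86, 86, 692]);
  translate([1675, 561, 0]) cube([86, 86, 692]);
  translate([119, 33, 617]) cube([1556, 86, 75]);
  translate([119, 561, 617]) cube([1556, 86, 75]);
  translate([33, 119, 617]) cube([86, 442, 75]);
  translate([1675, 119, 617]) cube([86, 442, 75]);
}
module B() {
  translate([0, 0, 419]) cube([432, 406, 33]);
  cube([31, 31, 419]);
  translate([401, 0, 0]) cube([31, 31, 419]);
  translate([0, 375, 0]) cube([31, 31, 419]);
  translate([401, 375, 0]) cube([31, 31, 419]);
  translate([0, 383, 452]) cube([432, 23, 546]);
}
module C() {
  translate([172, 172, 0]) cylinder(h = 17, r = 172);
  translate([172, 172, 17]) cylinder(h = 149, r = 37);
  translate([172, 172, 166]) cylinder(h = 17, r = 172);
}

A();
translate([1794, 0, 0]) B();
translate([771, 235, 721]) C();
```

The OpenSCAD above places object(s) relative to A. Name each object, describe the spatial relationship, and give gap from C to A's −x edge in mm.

A is a table. B is a chair. C is a spool. The chair is against the table's +x side, with their −y faces flush. The spool is on top of the table. The gap from the spool to the table's −x edge is 771 mm.

The spool's min-x is at 771; the table's min-x is 0; gap = 771 mm.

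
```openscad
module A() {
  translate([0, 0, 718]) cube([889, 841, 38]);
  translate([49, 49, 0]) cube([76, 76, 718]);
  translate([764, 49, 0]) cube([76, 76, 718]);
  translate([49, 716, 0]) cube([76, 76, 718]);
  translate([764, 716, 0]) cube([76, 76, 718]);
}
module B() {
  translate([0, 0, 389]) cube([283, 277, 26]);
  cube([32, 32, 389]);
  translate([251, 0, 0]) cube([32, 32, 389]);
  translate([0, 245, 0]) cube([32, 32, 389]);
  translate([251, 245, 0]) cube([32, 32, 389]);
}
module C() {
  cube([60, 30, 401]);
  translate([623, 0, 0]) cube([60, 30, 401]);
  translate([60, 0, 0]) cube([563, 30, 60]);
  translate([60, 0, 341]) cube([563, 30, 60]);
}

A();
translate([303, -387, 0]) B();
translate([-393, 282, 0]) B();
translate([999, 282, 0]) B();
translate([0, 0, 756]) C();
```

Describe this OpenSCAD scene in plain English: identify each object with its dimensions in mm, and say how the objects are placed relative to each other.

A is a table: top 889 mm (x) × 841 mm (y), 38 mm thick, upper face at z = 756 mm, on four 76×76 mm square legs, each inset 49 mm from the nearest pair of top edges, running from z = 0 to the bottom of the top.

B is a four-legged stool. The seat is a 283×277×26 mm slab whose top surface is at z = 415 mm; four square legs, each 32×32 mm in cross-section, run from the floor (z = 0) to the underside of the seat, each flush with a corner of the seat.

C is a rectangular picture frame lying in the x–z plane (depth along y). The opening is 563 mm wide (x) by 281 mm tall (z), surrounded by a border 60 mm wide on all four sides. The frame is 30 mm deep and is made of two full-height vertical stiles with two horizontal rails fitted between them.

Three stools sit around the table at the −y, −x, +x sides. The picture frame is on top of the table.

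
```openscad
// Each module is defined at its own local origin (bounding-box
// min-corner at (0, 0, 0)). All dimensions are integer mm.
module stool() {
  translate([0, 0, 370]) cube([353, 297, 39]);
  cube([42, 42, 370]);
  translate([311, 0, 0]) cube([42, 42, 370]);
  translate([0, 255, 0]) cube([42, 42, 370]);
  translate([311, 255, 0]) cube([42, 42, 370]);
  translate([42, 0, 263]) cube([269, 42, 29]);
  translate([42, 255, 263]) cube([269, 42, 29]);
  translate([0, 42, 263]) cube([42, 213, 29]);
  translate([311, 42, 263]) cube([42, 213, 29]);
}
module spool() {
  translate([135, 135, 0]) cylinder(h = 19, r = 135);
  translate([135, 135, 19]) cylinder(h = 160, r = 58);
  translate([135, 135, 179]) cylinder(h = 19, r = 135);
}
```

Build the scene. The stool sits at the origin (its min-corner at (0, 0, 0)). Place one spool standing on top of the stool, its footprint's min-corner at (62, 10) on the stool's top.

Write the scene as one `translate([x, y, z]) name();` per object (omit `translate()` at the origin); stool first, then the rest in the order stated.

stool();
translate([62, 10, 409]) spool();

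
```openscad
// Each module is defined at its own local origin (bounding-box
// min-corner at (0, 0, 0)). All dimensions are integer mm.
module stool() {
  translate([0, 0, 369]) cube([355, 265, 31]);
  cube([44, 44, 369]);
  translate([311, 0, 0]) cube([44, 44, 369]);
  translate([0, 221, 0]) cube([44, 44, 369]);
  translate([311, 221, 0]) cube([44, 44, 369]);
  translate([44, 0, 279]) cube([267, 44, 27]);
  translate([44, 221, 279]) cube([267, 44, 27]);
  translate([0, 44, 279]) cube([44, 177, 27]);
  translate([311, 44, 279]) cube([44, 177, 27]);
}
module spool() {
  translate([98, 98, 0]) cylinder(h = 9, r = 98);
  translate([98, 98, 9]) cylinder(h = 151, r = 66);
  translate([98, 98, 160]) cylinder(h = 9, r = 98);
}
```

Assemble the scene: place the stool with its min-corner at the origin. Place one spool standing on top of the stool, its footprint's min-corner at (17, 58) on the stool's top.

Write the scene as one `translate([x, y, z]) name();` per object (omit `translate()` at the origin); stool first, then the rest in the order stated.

stool();
translate([17, 58, 400]) spool();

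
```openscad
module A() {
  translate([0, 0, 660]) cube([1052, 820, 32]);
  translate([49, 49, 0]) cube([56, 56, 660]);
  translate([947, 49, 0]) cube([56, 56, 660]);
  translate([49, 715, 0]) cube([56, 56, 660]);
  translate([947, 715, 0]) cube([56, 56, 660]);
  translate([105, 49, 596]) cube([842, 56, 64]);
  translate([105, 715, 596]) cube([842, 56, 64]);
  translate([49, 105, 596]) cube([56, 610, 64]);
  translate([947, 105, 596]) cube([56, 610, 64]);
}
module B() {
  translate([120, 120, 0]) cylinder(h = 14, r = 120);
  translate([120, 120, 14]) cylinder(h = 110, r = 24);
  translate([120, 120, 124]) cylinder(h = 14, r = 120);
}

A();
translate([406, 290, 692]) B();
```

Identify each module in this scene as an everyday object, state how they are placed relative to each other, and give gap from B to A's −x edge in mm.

The spool's min-x is at 406; the table's min-x is 0; gap = 406 mm.

A is a table. B is a spool. The spool is on top of the table, centred. The gap from the spool to the table's −x edge is 406 mm.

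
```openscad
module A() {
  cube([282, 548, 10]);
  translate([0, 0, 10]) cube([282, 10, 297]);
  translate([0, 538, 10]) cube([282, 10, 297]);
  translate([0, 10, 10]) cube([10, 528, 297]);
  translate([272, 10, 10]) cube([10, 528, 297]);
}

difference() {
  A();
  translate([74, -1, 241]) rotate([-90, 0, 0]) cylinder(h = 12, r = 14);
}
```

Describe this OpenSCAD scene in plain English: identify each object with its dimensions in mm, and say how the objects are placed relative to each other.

A is an open-topped rectangular box: outside dimensions 282×548×307 mm, with a uniform wall and base thickness of 10 mm. The base is a full 282×548 slab on the floor; four walls sit on top of the base. The front and back walls (the −y and +y sides) span the full width; the two side walls fit between them.

The open box has a circular hole of radius 14 mm through its front wall, centred at (x = 74, z = 241).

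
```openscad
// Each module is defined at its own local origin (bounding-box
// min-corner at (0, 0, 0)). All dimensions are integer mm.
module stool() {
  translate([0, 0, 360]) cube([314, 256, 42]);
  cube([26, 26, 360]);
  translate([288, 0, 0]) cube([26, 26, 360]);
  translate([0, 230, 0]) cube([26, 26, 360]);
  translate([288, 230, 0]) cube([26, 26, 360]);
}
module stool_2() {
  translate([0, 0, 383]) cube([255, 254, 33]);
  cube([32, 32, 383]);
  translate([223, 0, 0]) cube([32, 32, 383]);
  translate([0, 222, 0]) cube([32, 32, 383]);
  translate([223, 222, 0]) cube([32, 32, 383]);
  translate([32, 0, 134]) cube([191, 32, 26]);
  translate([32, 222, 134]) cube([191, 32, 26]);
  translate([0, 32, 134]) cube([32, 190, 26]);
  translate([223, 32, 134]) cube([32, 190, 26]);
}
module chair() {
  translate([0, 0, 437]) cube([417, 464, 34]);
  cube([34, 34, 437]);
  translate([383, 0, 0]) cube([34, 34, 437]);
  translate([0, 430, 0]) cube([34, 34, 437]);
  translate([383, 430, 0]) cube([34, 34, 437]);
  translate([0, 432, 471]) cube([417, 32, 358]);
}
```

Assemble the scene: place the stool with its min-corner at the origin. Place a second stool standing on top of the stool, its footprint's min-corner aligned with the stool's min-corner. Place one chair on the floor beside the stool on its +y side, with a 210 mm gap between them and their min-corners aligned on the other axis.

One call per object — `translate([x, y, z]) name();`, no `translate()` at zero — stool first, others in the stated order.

stool();
translate([0, 0, 402]) stool_2();
translate([0, 466, 0]) chair();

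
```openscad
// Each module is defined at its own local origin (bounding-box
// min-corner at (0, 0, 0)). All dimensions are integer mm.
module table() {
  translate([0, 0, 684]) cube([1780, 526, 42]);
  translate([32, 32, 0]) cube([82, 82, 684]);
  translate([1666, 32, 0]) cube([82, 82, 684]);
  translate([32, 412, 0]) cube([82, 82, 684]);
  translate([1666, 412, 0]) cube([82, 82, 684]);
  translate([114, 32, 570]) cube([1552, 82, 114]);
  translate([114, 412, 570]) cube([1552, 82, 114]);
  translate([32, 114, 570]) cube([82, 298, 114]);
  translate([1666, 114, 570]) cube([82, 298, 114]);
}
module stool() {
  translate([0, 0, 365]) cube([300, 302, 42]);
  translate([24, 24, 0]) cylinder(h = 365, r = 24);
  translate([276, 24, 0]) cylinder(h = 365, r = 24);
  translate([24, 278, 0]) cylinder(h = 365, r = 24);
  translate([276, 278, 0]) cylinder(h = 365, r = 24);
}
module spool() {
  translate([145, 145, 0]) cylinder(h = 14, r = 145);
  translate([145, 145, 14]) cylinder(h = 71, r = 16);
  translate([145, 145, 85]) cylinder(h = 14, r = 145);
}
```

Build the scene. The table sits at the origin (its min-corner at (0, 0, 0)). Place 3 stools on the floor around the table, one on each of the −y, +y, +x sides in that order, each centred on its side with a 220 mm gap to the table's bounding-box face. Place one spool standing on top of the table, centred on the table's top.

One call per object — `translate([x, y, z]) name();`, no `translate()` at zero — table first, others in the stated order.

table();
translate([740, -522, 0]) stool();
translate([740, 746, 0]) stool();
translate([2000, 112, 0]) stool();
translate([745, 118, 726]) spool();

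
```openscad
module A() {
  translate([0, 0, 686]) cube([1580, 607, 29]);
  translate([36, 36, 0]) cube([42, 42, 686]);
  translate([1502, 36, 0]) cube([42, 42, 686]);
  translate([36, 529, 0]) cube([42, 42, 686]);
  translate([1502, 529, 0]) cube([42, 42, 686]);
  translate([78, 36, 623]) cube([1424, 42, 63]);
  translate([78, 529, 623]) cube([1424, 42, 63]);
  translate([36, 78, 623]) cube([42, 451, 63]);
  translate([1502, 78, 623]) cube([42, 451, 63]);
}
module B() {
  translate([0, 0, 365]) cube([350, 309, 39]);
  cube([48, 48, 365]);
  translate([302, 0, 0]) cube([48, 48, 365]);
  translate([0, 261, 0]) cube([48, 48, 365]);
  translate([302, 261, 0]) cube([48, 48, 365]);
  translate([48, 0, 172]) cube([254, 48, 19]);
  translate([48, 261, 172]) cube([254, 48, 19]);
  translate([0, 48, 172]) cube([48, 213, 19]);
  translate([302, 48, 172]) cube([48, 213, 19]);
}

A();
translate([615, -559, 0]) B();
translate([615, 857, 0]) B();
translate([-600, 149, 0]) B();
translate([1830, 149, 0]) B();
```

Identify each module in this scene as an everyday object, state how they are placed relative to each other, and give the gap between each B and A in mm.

A is a table. B is a stool. Four stools sit around the table at the −y, +y, −x, +x sides. The gap between each stool and the table is 250 mm.

Each stool's nearest face is 250 mm from the table's bounding box.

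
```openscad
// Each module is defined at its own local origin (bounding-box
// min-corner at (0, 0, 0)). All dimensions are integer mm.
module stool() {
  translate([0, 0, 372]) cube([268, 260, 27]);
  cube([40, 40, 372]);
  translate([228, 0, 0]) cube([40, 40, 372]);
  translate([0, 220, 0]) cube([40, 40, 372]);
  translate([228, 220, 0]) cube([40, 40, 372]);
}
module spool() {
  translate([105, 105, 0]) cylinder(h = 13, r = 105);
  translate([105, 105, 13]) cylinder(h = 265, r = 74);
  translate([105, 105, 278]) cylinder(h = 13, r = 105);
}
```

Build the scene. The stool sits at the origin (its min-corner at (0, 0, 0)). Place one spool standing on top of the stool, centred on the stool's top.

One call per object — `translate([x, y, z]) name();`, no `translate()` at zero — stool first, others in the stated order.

stool();
translate([29, 25, 399]) spool();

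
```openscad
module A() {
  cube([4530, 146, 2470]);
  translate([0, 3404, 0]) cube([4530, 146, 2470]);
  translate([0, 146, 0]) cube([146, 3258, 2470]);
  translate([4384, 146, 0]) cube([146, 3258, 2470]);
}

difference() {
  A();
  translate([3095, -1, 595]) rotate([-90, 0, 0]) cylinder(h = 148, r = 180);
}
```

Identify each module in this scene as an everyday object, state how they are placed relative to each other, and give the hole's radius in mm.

The subtracted cylinder has r = 180 mm.

A is a house frame. The house frame has a circular hole through its front wall. The hole's radius is 180 mm.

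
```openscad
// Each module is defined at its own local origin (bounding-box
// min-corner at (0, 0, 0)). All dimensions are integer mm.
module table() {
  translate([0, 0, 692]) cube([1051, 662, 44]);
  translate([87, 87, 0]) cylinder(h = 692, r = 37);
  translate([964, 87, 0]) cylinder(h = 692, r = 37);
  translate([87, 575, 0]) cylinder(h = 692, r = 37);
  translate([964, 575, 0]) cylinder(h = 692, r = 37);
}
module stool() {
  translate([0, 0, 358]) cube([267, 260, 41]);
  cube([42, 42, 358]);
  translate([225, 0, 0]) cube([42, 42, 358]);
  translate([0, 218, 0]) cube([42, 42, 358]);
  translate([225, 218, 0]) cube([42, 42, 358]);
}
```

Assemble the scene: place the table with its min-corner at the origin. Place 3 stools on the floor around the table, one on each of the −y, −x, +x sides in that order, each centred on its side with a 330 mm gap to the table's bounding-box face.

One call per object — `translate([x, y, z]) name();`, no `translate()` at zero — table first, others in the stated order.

table();
translate([392, -590, 0]) stool();
translate([-597, 201, 0]) stool();
translate([1381, 201, 0]) stool();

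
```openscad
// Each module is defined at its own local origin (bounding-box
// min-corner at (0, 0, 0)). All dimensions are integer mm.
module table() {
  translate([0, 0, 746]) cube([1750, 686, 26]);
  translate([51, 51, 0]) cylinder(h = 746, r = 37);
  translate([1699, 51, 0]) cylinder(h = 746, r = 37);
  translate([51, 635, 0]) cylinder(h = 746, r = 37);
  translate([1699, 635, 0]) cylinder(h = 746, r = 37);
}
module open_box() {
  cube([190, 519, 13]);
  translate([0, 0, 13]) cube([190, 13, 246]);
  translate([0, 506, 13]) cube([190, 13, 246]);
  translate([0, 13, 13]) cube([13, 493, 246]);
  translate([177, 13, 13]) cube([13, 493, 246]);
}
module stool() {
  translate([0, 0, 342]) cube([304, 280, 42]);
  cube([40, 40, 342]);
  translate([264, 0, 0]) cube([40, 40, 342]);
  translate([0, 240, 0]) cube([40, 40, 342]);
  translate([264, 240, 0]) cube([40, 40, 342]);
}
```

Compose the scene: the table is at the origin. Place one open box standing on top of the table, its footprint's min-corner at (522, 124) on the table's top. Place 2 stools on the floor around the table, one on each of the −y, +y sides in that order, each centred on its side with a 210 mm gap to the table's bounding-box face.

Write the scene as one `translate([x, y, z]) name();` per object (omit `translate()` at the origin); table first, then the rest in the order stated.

table();
translate([522, 124, 772]) open_box();
translate([723, -490, 0]) stool();
translate([723, 896, 0]) stool();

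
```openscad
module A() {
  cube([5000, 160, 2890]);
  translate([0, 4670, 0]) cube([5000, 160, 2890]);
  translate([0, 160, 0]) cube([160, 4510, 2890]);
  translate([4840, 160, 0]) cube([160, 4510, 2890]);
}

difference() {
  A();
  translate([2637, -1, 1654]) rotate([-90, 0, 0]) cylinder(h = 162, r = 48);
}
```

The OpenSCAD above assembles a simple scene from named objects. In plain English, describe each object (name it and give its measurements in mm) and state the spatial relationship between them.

A is a box-shaped house frame (walls only): outside footprint 5000×4830 mm, wall height 2890 mm, wall thickness 160 mm. The two y-facing walls run the full x-width; the two x-facing walls fit between the inner faces of the y-facing walls.

The house frame has a circular hole of radius 48 mm through its front wall, centred at (x = 2637, z = 1654).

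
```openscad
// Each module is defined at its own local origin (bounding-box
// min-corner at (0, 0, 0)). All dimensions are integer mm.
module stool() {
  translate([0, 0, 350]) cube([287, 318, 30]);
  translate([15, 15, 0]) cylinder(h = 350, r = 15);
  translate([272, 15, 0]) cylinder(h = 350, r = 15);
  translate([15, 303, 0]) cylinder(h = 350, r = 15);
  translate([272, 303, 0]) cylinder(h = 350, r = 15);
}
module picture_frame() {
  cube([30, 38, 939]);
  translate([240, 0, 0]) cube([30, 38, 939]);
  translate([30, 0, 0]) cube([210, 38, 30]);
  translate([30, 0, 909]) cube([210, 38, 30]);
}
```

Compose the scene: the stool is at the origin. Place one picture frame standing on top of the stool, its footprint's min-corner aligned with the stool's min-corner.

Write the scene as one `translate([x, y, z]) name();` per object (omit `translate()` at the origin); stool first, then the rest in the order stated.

stool();
translate([0, 0, 380]) picture_frame();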